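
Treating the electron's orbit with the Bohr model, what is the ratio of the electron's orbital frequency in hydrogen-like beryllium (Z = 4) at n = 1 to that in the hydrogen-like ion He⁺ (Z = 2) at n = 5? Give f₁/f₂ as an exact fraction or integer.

f ∝ Z^2 · n^-3
f₁/f₂ = (4/2)^2 · (1/5)^-3 = 500

500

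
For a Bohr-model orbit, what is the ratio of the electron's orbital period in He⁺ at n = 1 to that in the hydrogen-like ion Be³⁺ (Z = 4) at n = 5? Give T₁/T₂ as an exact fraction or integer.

T ∝ Z^-2 · n^3
T₁/T₂ = (2/4)^-2 · (1/5)^3 = 4/125

4/125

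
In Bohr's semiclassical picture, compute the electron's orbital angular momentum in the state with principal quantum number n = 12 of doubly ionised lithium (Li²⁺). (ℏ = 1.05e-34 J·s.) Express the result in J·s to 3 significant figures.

L_n = nℏ = 12 × 1.05e-34 = 1.26e-33 J·s

1.26e-33 J·s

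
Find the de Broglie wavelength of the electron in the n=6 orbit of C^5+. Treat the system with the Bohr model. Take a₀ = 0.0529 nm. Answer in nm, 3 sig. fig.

0.332 nm

The Bohr quantisation condition is nλ = 2πr_n.
r_n = n²a₀/Z = 0.317 nm
λ = 2πr_n/n = 2π·0.317/6 = 0.332 nm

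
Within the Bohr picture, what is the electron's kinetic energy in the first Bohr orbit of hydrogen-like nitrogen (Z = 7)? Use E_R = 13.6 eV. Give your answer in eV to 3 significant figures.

666 eV

For a Coulomb orbit the virial theorem gives K = −E_n.
E_n = −E_R·Z²/n², so K = E_R·Z²/n² = 13.6 × 7²/1² = 666 eV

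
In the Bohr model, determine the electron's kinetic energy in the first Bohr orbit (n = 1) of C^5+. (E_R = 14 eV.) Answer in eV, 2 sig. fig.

For a Coulomb orbit the virial theorem gives K = −E_n.
E_n = −E_R·Z²/n², so K = E_R·Z²/n² = 14 × 6²/1² = 500 eV

500 eV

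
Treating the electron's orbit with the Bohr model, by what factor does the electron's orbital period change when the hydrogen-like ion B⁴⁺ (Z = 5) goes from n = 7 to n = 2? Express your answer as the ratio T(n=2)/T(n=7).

8/343

T ∝ Z^-2 · n^3; with Z fixed, T ∝ n^3.
T(n=2)/T(n=7) = (2/7)^3 = 8/343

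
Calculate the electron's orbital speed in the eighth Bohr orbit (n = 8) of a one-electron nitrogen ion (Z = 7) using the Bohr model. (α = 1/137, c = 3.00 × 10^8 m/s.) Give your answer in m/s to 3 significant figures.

v_n = Zαc/n = 7 × 0.00730 × 3.00 × 10^8 / 8
    = 1.92 × 10^6 m/s

1.92 × 10^6 m/s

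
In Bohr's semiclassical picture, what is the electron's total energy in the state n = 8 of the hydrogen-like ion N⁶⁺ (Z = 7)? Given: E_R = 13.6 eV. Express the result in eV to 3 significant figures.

E_n = −E_R·Z²/n² = −13.6 × 7²/8² = -10.4 eV

-10.4 eV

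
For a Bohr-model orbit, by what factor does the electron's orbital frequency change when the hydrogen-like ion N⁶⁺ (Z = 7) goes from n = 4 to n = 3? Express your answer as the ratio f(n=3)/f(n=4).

f ∝ Z^2 · n^-3; with Z fixed, f ∝ n^-3.
f(n=3)/f(n=4) = (3/4)^-3 = 64/27

64/27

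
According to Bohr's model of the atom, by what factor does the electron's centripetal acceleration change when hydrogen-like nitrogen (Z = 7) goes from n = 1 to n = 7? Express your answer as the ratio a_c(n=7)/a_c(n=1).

1/2401

a_c ∝ Z^3 · n^-4; with Z fixed, a_c ∝ n^-4.
a_c(n=7)/a_c(n=1) = (7/1)^-4 = 1/2401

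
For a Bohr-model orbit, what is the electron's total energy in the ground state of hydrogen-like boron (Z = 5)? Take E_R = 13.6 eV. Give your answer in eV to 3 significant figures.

-340 eV

E_n = −E_R·Z²/n² = −13.6 × 5²/1² = -340 eV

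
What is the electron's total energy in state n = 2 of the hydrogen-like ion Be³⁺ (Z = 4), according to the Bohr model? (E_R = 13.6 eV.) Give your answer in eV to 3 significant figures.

E_n = −E_R·Z²/n² = −13.6 × 4²/2² = -54.4 eV

-54.4 eV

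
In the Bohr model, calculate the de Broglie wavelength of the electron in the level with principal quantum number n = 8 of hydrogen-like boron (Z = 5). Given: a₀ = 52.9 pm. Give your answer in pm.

The Bohr quantisation condition is nλ = 2πr_n.
r_n = n²a₀/Z = 677 pm
λ = 2πr_n/n = 2π·677/8 = 532 pm

532 pm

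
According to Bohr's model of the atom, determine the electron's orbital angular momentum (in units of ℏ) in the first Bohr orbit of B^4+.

1

L_n = nℏ, so L/ℏ = n = 1.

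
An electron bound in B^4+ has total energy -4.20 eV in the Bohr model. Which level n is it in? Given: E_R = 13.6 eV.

E_n = −E_R Z²/n² ⇒ n² = E_R Z²/(−E_n) = 13.6 × 5² / 4.20 ≈ 80.95
n = 9

9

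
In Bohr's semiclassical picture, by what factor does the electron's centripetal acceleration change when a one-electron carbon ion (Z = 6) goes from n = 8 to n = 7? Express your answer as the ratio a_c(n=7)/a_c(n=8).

a_c ∝ Z^3 · n^-4; with Z fixed, a_c ∝ n^-4.
a_c(n=7)/a_c(n=8) = (7/8)^-4 = 4096/2401

4096/2401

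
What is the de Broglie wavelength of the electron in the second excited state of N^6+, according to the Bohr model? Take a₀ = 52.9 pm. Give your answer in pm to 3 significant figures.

The Bohr quantisation condition is nλ = 2πr_n.
r_n = n²a₀/Z = 68.0 pm
λ = 2πr_n/n = 2π·68.0/3 = 142 pm

142 pm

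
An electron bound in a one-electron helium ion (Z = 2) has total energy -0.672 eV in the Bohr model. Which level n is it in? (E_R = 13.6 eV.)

E_n = −E_R Z²/n² ⇒ n² = E_R Z²/(−E_n) = 13.6 × 2² / 0.672 ≈ 80.95
n = 9

9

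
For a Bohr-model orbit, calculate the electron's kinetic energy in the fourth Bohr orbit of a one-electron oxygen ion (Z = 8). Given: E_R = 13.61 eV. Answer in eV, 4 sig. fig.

54.44 eV

For a Coulomb orbit the virial theorem gives K = −E_n.
E_n = −E_R·Z²/n², so K = E_R·Z²/n² = 13.61 × 8²/4² = 54.44 eV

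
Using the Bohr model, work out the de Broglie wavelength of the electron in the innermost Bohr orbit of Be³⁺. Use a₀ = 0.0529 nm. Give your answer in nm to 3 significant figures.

0.0831 nm

The Bohr quantisation condition is nλ = 2πr_n.
r_n = n²a₀/Z = 0.0132 nm
λ = 2πr_n/n = 2π·0.0132/1 = 0.0831 nm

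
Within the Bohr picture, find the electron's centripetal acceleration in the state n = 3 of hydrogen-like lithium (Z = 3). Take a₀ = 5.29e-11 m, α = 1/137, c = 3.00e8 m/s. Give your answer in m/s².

3.02e22 m/s²

r = n²a₀/Z = 1.59e-10 m, v = Zαc/n = 2.19e6 m/s
a = v²/r = (2.19e6)² / 1.59e-10 = 3.02e22 m/s²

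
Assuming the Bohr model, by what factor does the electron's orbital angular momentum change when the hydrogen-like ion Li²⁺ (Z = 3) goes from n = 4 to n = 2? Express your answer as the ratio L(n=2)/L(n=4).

1/2

L = nℏ depends only on n, so L ∝ n.
L(n=2)/L(n=4) = (2/4)^1 = 1/2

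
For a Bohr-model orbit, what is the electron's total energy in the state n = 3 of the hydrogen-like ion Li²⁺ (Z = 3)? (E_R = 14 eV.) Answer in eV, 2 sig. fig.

E_n = −E_R·Z²/n² = −14 × 3²/3² = -14 eV

-14 eV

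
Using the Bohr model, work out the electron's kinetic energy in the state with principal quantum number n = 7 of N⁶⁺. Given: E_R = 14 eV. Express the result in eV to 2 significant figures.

For a Coulomb orbit the virial theorem gives K = −E_n.
E_n = −E_R·Z²/n², so K = E_R·Z²/n² = 14 × 7²/7² = 14 eV

14 eV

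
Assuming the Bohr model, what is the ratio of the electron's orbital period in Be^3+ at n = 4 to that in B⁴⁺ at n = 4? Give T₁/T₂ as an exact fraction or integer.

25/16

T ∝ Z^-2 · n^3
T₁/T₂ = (4/5)^-2 · (4/4)^3 = 25/16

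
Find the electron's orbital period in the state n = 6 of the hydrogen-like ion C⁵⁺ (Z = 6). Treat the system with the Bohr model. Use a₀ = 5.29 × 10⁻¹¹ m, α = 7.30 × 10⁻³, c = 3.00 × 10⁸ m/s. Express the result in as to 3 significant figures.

r = n²a₀/Z = 6²·5.29 × 10⁻¹¹/6 = 3.17 × 10⁻¹⁰ m
v = Zαc/n = 6·0.00730·3.00 × 10⁸/6 = 2.19 × 10⁶ m/s
T = 2πr/v = 9.11 × 10⁻¹⁶ s = 911 as

911 as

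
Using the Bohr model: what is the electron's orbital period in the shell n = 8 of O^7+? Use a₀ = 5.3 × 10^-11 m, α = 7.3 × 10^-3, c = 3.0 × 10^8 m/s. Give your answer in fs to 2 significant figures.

r = n²a₀/Z = 8²·5.3 × 10^-11/8 = 4.2 × 10^-10 m
v = Zαc/n = 8·0.0073·3.0 × 10^8/8 = 2.2 × 10^6 m/s
T = 2πr/v = 1.2 × 10^-15 s = 1.2 fs

1.2 fs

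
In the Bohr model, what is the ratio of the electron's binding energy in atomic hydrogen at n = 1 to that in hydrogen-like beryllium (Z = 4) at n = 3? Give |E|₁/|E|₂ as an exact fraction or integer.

|E| ∝ Z^2 · n^-2
|E|₁/|E|₂ = (1/4)^2 · (1/3)^-2 = 9/16

9/16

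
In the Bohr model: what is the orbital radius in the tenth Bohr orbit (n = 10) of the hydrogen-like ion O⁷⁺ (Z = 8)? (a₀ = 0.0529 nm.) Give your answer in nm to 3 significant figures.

0.661 nm

r_n = n²a₀/Z = 10² × 0.0529 / 8
    = 100 × 0.0529 / 8 = 0.661 nm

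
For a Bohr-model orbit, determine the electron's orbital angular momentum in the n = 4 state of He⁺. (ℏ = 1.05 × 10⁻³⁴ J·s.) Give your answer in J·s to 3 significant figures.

4.20 × 10⁻³⁴ J·s

L_n = nℏ = 4 × 1.05 × 10⁻³⁴ = 4.20 × 10⁻³⁴ J·s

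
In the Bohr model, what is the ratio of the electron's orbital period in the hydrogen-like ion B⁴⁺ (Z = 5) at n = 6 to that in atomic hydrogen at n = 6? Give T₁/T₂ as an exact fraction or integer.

T ∝ Z^-2 · n^3
T₁/T₂ = (5/1)^-2 · (6/6)^3 = 1/25

1/25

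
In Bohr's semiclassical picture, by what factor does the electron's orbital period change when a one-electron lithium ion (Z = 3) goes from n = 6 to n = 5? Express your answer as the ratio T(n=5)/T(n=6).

T ∝ Z^-2 · n^3; with Z fixed, T ∝ n^3.
T(n=5)/T(n=6) = (5/6)^3 = 125/216

125/216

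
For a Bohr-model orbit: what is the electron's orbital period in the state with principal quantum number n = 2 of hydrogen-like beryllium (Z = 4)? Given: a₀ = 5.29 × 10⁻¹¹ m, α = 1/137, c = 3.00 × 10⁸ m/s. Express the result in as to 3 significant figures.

r = n²a₀/Z = 2²·5.29 × 10⁻¹¹/4 = 5.29 × 10⁻¹¹ m
v = Zαc/n = 4·0.00730·3.00 × 10⁸/2 = 4.38 × 10⁶ m/s
T = 2πr/v = 7.59 × 10⁻¹⁷ s = 75.9 as

75.9 as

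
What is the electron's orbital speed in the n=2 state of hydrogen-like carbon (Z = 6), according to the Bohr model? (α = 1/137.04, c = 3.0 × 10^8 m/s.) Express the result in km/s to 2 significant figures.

6600 km/s

v_n = Zαc/n = 6 × 0.0073 × 3.0 × 10^8 / 2
    = 6600 km/s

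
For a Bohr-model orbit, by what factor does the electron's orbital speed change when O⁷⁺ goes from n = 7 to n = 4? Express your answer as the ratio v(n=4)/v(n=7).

v ∝ Z^1 · n^-1; with Z fixed, v ∝ n^-1.
v(n=4)/v(n=7) = (4/7)^-1 = 7/4

7/4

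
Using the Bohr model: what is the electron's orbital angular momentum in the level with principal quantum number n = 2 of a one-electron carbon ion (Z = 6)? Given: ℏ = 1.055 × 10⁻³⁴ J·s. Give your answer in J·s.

2.110 × 10⁻³⁴ J·s

L_n = nℏ = 2 × 1.055 × 10⁻³⁴ = 2.110 × 10⁻³⁴ J·s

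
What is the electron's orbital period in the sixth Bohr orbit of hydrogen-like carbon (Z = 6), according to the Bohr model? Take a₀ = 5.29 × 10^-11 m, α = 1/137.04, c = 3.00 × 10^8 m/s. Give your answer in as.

r = n²a₀/Z = 6²·5.29 × 10^-11/6 = 3.17 × 10^-10 m
v = Zαc/n = 6·0.00730·3.00 × 10^8/6 = 2.19 × 10^6 m/s
T = 2πr/v = 9.11 × 10^-16 s = 911 as

911 as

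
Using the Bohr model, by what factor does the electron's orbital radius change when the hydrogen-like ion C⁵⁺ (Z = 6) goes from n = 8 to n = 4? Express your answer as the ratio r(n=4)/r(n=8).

1/4

r ∝ Z^-1 · n^2; with Z fixed, r ∝ n^2.
r(n=4)/r(n=8) = (4/8)^2 = 1/4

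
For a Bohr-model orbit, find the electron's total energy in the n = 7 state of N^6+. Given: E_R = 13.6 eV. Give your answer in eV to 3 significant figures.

-13.6 eV

E_n = −E_R·Z²/n² = −13.6 × 7²/7² = -13.6 eV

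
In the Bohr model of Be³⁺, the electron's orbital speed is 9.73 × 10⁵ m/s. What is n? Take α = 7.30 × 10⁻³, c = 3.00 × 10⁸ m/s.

9

v_n = Zαc/n ⇒ n = Zαc/v = 4 × 0.00730 × 3.00 × 10⁸ / 9.73 × 10⁵ ≈ 9.00
n = 9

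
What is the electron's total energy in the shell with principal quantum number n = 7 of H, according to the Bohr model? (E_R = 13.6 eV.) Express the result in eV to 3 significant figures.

-0.278 eV

E_n = −E_R·Z²/n² = −13.6 × 1²/7² = -0.278 eV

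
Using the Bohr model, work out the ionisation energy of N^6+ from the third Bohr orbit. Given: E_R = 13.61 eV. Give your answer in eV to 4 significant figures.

74.10 eV

E_n = −E_R·Z²/n² = −13.61 × 7²/3² eV = -74.10 eV
Ionisation energy = −E_n = 74.10 eV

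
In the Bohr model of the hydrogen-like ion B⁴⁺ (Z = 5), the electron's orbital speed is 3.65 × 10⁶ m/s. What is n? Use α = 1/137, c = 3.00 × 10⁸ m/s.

3

v_n = Zαc/n ⇒ n = Zαc/v = 5 × 0.00730 × 3.00 × 10⁸ / 3.65 × 10⁶ ≈ 3.00
n = 3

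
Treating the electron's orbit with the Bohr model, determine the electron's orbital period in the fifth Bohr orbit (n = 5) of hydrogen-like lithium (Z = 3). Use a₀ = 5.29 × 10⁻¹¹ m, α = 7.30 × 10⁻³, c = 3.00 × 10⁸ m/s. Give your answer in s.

2.11 × 10⁻¹⁵ s

r = n²a₀/Z = 5²·5.29 × 10⁻¹¹/3 = 4.41 × 10⁻¹⁰ m
v = Zαc/n = 3·0.00730·3.00 × 10⁸/5 = 1.31 × 10⁶ m/s
T = 2πr/v = 2.11 × 10⁻¹⁵ s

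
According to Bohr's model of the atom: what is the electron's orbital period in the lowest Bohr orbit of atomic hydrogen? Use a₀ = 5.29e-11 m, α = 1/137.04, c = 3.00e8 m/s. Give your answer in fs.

0.152 fs

r = n²a₀/Z = 1²·5.29e-11/1 = 5.29e-11 m
v = Zαc/n = 1·0.00730·3.00e8/1 = 2.19e6 m/s
T = 2πr/v = 1.52e-16 s = 0.152 fs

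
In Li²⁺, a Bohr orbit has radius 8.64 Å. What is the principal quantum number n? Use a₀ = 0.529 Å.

r_n = n²a₀/Z ⇒ n² = rZ/a₀ = 8.64 × 3 / 0.529 ≈ 49.00
n = 7

7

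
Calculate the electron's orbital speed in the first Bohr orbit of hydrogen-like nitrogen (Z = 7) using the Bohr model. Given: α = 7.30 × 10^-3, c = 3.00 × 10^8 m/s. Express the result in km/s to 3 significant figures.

1.53 × 10^4 km/s

v_n = Zαc/n = 7 × 0.00730 × 3.00 × 10^8 / 1
    = 1.53 × 10^4 km/s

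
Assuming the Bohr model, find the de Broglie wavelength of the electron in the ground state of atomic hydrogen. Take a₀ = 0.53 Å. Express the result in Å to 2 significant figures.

3.3 Å

The Bohr quantisation condition is nλ = 2πr_n.
r_n = n²a₀/Z = 0.53 Å
λ = 2πr_n/n = 2π·0.53/1 = 3.3 Å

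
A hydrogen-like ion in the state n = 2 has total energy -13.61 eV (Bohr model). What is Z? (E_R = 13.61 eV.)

E_n = −E_R Z²/n² ⇒ Z² = −E_n n²/E_R = 13.61 × 2² / 13.61 ≈ 4.00
Z = 2

2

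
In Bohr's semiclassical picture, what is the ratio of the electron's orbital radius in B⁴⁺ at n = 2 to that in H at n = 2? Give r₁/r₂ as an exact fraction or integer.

r ∝ Z^-1 · n^2
r₁/r₂ = (5/1)^-1 · (2/2)^2 = 1/5

1/5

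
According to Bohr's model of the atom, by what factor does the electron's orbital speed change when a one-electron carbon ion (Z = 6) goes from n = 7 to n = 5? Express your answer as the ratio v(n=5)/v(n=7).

v ∝ Z^1 · n^-1; with Z fixed, v ∝ n^-1.
v(n=5)/v(n=7) = (5/7)^-1 = 7/5

7/5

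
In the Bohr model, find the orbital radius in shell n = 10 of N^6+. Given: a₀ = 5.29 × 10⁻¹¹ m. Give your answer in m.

7.56 × 10⁻¹⁰ m

r_n = n²a₀/Z = 10² × 5.29 × 10⁻¹¹ / 7
    = 100 × 5.29 × 10⁻¹¹ / 7 = 7.56 × 10⁻¹⁰ m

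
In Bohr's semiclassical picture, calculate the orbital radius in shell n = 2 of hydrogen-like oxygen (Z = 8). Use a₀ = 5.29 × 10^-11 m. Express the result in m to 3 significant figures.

r_n = n²a₀/Z = 2² × 5.29 × 10^-11 / 8
    = 4 × 5.29 × 10^-11 / 8 = 2.65 × 10^-11 m

2.65 × 10^-11 m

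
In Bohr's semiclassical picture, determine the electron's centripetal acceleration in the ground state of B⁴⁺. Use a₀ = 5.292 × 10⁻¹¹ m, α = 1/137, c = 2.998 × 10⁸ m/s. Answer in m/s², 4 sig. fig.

1.131 × 10²⁵ m/s²

r = n²a₀/Z = 1.058 × 10⁻¹¹ m, v = Zαc/n = 1.094 × 10⁷ m/s
a = v²/r = (1.094 × 10⁷)² / 1.058 × 10⁻¹¹ = 1.131 × 10²⁵ m/s²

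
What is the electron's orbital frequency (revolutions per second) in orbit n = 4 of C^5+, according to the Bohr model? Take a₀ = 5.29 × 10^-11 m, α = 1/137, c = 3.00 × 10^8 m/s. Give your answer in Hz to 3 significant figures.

3.71 × 10^15 Hz

r = n²a₀/Z = 1.41 × 10^-10 m, v = Zαc/n = 3.28 × 10^6 m/s
f = v/(2πr) = 3.71 × 10^15 Hz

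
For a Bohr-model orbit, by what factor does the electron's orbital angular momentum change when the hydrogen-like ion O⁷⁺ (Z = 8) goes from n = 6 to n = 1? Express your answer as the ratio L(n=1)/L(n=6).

L = nℏ depends only on n, so L ∝ n.
L(n=1)/L(n=6) = (1/6)^1 = 1/6

1/6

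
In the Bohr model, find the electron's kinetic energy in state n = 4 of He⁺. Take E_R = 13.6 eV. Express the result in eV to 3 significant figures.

3.40 eV

For a Coulomb orbit the virial theorem gives K = −E_n.
E_n = −E_R·Z²/n², so K = E_R·Z²/n² = 13.6 × 2²/4² = 3.40 eV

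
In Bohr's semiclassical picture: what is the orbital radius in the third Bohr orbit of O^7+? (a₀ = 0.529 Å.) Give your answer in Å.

0.595 Å

r_n = n²a₀/Z = 3² × 0.529 / 8
    = 9 × 0.529 / 8 = 0.595 Å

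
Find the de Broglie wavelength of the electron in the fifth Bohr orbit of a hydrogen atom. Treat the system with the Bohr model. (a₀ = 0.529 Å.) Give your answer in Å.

The Bohr quantisation condition is nλ = 2πr_n.
r_n = n²a₀/Z = 13.2 Å
λ = 2πr_n/n = 2π·13.2/5 = 16.6 Å

16.6 Å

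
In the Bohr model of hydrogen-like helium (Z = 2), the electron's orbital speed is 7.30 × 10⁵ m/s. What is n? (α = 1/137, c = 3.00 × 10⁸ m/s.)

6

v_n = Zαc/n ⇒ n = Zαc/v = 2 × 0.00730 × 3.00 × 10⁸ / 7.30 × 10⁵ ≈ 6.00
n = 6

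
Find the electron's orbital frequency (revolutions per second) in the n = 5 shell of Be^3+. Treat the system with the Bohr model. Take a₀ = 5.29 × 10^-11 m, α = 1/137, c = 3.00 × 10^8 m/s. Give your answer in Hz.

8.43 × 10^14 Hz

r = n²a₀/Z = 3.31 × 10^-10 m, v = Zαc/n = 1.75 × 10^6 m/s
f = v/(2πr) = 8.43 × 10^14 Hz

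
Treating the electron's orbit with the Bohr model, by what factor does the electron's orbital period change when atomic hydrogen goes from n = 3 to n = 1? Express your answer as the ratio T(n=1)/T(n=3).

T ∝ Z^-2 · n^3; with Z fixed, T ∝ n^3.
T(n=1)/T(n=3) = (1/3)^3 = 1/27

1/27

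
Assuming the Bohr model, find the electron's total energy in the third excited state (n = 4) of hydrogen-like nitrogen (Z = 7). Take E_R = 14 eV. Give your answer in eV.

-43 eV

E_n = −E_R·Z²/n² = −14 × 7²/4² = -43 eV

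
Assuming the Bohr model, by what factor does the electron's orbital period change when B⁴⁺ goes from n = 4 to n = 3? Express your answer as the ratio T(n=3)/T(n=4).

T ∝ Z^-2 · n^3; with Z fixed, T ∝ n^3.
T(n=3)/T(n=4) = (3/4)^3 = 27/64

27/64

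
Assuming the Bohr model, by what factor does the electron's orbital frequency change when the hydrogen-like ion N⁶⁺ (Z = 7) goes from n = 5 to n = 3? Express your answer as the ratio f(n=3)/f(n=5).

f ∝ Z^2 · n^-3; with Z fixed, f ∝ n^-3.
f(n=3)/f(n=5) = (3/5)^-3 = 125/27

125/27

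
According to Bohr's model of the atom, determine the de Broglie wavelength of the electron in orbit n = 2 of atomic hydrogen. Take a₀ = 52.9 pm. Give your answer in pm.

The Bohr quantisation condition is nλ = 2πr_n.
r_n = n²a₀/Z = 212 pm
λ = 2πr_n/n = 2π·212/2 = 665 pm

665 pm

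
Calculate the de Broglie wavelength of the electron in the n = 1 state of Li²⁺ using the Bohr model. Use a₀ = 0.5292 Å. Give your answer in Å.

The Bohr quantisation condition is nλ = 2πr_n.
r_n = n²a₀/Z = 0.1764 Å
λ = 2πr_n/n = 2π·0.1764/1 = 1.108 Å

1.108 Å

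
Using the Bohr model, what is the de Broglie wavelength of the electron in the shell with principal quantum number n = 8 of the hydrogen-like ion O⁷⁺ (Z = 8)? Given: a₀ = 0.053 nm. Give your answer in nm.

The Bohr quantisation condition is nλ = 2πr_n.
r_n = n²a₀/Z = 0.42 nm
λ = 2πr_n/n = 2π·0.42/8 = 0.33 nm

0.33 nm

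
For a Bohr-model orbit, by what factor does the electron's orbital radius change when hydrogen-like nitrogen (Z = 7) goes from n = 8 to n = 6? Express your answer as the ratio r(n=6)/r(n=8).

r ∝ Z^-1 · n^2; with Z fixed, r ∝ n^2.
r(n=6)/r(n=8) = (6/8)^2 = 9/16

9/16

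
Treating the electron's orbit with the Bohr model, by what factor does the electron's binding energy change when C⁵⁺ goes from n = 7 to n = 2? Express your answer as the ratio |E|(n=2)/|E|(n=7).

49/4

|E| ∝ Z^2 · n^-2; with Z fixed, |E| ∝ n^-2.
|E|(n=2)/|E|(n=7) = (2/7)^-2 = 49/4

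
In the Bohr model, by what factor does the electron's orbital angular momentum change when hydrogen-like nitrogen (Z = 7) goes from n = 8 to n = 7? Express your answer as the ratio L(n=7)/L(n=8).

7/8

L = nℏ depends only on n, so L ∝ n.
L(n=7)/L(n=8) = (7/8)^1 = 7/8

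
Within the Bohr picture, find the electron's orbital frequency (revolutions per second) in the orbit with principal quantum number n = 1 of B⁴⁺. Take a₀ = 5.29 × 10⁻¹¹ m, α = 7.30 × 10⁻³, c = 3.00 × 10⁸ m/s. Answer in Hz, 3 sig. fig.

r = n²a₀/Z = 1.06 × 10⁻¹¹ m, v = Zαc/n = 1.09 × 10⁷ m/s
f = v/(2πr) = 1.65 × 10¹⁷ Hz

1.65 × 10¹⁷ Hz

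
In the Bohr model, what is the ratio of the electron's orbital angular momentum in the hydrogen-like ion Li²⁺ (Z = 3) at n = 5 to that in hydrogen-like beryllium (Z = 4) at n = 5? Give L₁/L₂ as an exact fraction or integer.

L = nℏ is independent of Z.
L₁/L₂ = n₁/n₂ = 5/5 = 1

1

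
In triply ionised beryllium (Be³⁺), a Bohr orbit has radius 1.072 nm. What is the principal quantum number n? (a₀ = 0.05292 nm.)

9

r_n = n²a₀/Z ⇒ n² = rZ/a₀ = 1.072 × 4 / 0.05292 ≈ 81.03
n = 9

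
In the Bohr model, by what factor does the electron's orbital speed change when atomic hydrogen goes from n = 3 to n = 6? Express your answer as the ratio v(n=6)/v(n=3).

v ∝ Z^1 · n^-1; with Z fixed, v ∝ n^-1.
v(n=6)/v(n=3) = (6/3)^-1 = 1/2

1/2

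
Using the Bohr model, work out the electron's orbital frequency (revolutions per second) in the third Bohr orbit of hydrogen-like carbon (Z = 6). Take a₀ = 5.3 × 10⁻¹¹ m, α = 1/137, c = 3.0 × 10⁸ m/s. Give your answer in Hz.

8.8 × 10¹⁵ Hz

r = n²a₀/Z = 8.0 × 10⁻¹¹ m, v = Zαc/n = 4.4 × 10⁶ m/s
f = v/(2πr) = 8.8 × 10¹⁵ Hz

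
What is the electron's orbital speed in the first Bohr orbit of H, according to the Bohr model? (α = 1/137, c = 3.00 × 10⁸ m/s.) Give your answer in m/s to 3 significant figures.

v_n = Zαc/n = 1 × 0.00730 × 3.00 × 10⁸ / 1
    = 2.19 × 10⁶ m/s

2.19 × 10⁶ m/s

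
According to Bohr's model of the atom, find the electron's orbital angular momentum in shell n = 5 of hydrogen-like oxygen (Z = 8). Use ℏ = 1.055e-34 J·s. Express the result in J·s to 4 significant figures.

5.275e-34 J·s

L_n = nℏ = 5 × 1.055e-34 = 5.275e-34 J·s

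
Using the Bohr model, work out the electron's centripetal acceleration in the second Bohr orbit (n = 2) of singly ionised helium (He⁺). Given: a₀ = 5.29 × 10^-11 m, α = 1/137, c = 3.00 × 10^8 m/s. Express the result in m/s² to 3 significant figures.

r = n²a₀/Z = 1.06 × 10^-10 m, v = Zαc/n = 2.19 × 10^6 m/s
a = v²/r = (2.19 × 10^6)² / 1.06 × 10^-10 = 4.53 × 10^22 m/s²

4.53 × 10^22 m/s²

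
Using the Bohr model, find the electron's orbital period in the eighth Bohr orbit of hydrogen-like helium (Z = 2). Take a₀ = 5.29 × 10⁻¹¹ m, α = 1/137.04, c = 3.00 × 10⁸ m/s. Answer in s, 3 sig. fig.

r = n²a₀/Z = 8²·5.29 × 10⁻¹¹/2 = 1.69 × 10⁻⁹ m
v = Zαc/n = 2·0.00730·3.00 × 10⁸/8 = 5.47 × 10⁵ m/s
T = 2πr/v = 1.94 × 10⁻¹⁴ s

1.94 × 10⁻¹⁴ s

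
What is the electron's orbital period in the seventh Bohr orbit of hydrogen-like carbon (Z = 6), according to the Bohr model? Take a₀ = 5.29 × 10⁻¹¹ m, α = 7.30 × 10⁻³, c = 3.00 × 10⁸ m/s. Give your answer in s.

1.45 × 10⁻¹⁵ s

r = n²a₀/Z = 7²·5.29 × 10⁻¹¹/6 = 4.32 × 10⁻¹⁰ m
v = Zαc/n = 6·0.00730·3.00 × 10⁸/7 = 1.88 × 10⁶ m/s
T = 2πr/v = 1.45 × 10⁻¹⁵ s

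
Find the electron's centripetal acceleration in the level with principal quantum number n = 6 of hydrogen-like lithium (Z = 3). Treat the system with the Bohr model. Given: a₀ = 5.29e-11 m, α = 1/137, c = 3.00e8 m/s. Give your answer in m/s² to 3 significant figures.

1.89e21 m/s²

r = n²a₀/Z = 6.35e-10 m, v = Zαc/n = 1.09e6 m/s
a = v²/r = (1.09e6)² / 6.35e-10 = 1.89e21 m/s²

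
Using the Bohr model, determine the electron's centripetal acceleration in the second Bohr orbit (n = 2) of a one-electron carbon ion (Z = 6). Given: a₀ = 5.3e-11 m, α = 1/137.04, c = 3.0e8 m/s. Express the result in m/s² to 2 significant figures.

1.2e24 m/s²

r = n²a₀/Z = 3.5e-11 m, v = Zαc/n = 6.6e6 m/s
a = v²/r = (6.6e6)² / 3.5e-11 = 1.2e24 m/s²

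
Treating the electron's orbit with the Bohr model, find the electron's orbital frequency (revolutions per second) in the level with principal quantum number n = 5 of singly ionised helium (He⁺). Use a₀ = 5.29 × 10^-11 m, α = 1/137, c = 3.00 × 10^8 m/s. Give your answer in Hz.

2.11 × 10^14 Hz

r = n²a₀/Z = 6.61 × 10^-10 m, v = Zαc/n = 8.76 × 10^5 m/s
f = v/(2πr) = 2.11 × 10^14 Hz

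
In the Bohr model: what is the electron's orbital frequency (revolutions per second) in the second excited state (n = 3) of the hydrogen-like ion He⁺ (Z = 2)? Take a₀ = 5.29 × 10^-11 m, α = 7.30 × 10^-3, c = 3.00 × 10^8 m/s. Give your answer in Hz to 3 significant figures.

r = n²a₀/Z = 2.38 × 10^-10 m, v = Zαc/n = 1.46 × 10^6 m/s
f = v/(2πr) = 9.76 × 10^14 Hz

9.76 × 10^14 Hz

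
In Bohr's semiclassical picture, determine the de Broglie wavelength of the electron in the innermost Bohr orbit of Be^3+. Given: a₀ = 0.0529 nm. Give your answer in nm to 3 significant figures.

The Bohr quantisation condition is nλ = 2πr_n.
r_n = n²a₀/Z = 0.0132 nm
λ = 2πr_n/n = 2π·0.0132/1 = 0.0831 nm

0.0831 nm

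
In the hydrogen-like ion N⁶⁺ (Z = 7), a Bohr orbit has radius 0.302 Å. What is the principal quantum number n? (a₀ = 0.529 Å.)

2

r_n = n²a₀/Z ⇒ n² = rZ/a₀ = 0.302 × 7 / 0.529 ≈ 4.00
n = 2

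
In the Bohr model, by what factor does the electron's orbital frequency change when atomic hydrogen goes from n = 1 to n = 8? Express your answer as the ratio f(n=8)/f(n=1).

f ∝ Z^2 · n^-3; with Z fixed, f ∝ n^-3.
f(n=8)/f(n=1) = (8/1)^-3 = 1/512

1/512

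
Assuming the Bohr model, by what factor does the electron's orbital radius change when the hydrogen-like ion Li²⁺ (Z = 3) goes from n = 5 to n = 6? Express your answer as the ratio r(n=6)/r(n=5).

r ∝ Z^-1 · n^2; with Z fixed, r ∝ n^2.
r(n=6)/r(n=5) = (6/5)^2 = 36/25

36/25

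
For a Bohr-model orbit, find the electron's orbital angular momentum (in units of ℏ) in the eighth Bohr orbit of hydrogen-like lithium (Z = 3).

L_n = nℏ, so L/ℏ = n = 8.

8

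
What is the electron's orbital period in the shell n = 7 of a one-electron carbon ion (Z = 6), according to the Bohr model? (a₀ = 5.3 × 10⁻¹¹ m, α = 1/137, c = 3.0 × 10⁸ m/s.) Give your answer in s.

r = n²a₀/Z = 7²·5.3 × 10⁻¹¹/6 = 4.3 × 10⁻¹⁰ m
v = Zαc/n = 6·0.0073·3.0 × 10⁸/7 = 1.9 × 10⁶ m/s
T = 2πr/v = 1.4 × 10⁻¹⁵ s

1.4 × 10⁻¹⁵ s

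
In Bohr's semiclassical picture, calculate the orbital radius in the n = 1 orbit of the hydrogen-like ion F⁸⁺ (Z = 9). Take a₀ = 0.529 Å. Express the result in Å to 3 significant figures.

r_n = n²a₀/Z = 1² × 0.529 / 9
    = 1 × 0.529 / 9 = 0.0588 Å

0.0588 Å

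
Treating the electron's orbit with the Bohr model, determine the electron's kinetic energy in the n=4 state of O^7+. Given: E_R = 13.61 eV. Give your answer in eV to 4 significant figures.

For a Coulomb orbit the virial theorem gives K = −E_n.
E_n = −E_R·Z²/n², so K = E_R·Z²/n² = 13.61 × 8²/4² = 54.44 eV

54.44 eV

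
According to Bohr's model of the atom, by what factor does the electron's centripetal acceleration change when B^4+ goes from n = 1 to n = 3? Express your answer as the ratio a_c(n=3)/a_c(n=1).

1/81

a_c ∝ Z^3 · n^-4; with Z fixed, a_c ∝ n^-4.
a_c(n=3)/a_c(n=1) = (3/1)^-4 = 1/81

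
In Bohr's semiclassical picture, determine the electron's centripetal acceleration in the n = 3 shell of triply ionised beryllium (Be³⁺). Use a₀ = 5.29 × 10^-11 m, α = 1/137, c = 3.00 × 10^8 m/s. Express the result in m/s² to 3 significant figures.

7.16 × 10^22 m/s²

r = n²a₀/Z = 1.19 × 10^-10 m, v = Zαc/n = 2.92 × 10^6 m/s
a = v²/r = (2.92 × 10^6)² / 1.19 × 10^-10 = 7.16 × 10^22 m/s²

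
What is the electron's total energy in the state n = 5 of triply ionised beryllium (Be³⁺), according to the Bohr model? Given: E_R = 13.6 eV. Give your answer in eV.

E_n = −E_R·Z²/n² = −13.6 × 4²/5² = -8.70 eV

-8.70 eV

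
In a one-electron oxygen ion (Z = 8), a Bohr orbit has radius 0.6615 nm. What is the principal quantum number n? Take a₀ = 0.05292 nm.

10

r_n = n²a₀/Z ⇒ n² = rZ/a₀ = 0.6615 × 8 / 0.05292 ≈ 100.00
n = 10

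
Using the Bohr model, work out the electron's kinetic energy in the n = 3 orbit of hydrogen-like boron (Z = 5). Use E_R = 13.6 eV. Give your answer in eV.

For a Coulomb orbit the virial theorem gives K = −E_n.
E_n = −E_R·Z²/n², so K = E_R·Z²/n² = 13.6 × 5²/3² = 37.8 eV

37.8 eV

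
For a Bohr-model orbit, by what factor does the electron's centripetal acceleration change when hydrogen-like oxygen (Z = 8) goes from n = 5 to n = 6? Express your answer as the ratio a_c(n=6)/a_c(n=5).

a_c ∝ Z^3 · n^-4; with Z fixed, a_c ∝ n^-4.
a_c(n=6)/a_c(n=5) = (6/5)^-4 = 625/1296

625/1296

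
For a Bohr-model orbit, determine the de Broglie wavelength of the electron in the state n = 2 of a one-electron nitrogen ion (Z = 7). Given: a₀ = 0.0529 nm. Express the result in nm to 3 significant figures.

0.0950 nm

The Bohr quantisation condition is nλ = 2πr_n.
r_n = n²a₀/Z = 0.0302 nm
λ = 2πr_n/n = 2π·0.0302/2 = 0.0950 nm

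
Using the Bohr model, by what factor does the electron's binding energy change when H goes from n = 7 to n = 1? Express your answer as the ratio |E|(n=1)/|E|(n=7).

49

|E| ∝ Z^2 · n^-2; with Z fixed, |E| ∝ n^-2.
|E|(n=1)/|E|(n=7) = (1/7)^-2 = 49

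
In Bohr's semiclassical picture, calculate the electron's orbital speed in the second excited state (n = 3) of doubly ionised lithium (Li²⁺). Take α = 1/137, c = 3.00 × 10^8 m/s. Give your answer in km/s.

v_n = Zαc/n = 3 × 0.00730 × 3.00 × 10^8 / 3
    = 2190 km/s

2190 km/s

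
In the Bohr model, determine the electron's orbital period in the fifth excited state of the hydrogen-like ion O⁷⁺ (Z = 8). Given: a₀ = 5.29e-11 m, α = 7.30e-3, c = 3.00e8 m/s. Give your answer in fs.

0.512 fs

r = n²a₀/Z = 6²·5.29e-11/8 = 2.38e-10 m
v = Zαc/n = 8·0.00730·3.00e8/6 = 2.92e6 m/s
T = 2πr/v = 5.12e-16 s = 0.512 fs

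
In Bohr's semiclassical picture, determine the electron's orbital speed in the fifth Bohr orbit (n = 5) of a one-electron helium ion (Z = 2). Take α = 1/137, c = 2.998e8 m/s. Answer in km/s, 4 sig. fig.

v_n = Zαc/n = 2 × 0.007299 × 2.998e8 / 5
    = 875.3 km/s

875.3 km/s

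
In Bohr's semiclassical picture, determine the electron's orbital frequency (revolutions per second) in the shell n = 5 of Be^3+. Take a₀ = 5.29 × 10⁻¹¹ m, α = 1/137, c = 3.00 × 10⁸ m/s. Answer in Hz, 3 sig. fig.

r = n²a₀/Z = 3.31 × 10⁻¹⁰ m, v = Zαc/n = 1.75 × 10⁶ m/s
f = v/(2πr) = 8.43 × 10¹⁴ Hz

8.43 × 10¹⁴ Hz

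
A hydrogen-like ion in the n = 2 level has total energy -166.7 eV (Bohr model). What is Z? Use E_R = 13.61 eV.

E_n = −E_R Z²/n² ⇒ Z² = −E_n n²/E_R = 166.7 × 2² / 13.61 ≈ 48.99
Z = 7

7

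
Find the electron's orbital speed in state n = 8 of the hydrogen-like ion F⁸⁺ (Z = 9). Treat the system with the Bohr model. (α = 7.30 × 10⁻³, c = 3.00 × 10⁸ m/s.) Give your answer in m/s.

v_n = Zαc/n = 9 × 0.00730 × 3.00 × 10⁸ / 8
    = 2.46 × 10⁶ m/s

2.46 × 10⁶ m/s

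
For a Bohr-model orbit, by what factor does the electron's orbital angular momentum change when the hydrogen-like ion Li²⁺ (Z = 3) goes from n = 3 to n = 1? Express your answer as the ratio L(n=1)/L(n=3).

1/3

L = nℏ depends only on n, so L ∝ n.
L(n=1)/L(n=3) = (1/3)^1 = 1/3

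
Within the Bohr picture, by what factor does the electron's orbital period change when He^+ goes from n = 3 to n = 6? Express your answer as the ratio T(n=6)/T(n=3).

T ∝ Z^-2 · n^3; with Z fixed, T ∝ n^3.
T(n=6)/T(n=3) = (6/3)^3 = 8

8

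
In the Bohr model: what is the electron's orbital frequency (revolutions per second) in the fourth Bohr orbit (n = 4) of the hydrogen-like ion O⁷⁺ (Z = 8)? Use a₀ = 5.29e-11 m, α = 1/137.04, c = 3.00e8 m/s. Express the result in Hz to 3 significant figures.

6.59e15 Hz

r = n²a₀/Z = 1.06e-10 m, v = Zαc/n = 4.38e6 m/s
f = v/(2πr) = 6.59e15 Hz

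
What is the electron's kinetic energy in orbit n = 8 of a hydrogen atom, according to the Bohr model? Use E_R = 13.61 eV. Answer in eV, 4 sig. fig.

For a Coulomb orbit the virial theorem gives K = −E_n.
E_n = −E_R·Z²/n², so K = E_R·Z²/n² = 13.61 × 1²/8² = 0.2127 eV

0.2127 eV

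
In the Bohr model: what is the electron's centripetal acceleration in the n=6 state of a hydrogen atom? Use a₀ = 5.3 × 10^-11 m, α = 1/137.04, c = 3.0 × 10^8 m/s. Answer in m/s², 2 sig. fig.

7.0 × 10^19 m/s²

r = n²a₀/Z = 1.9 × 10^-9 m, v = Zαc/n = 3.6 × 10^5 m/s
a = v²/r = (3.6 × 10^5)² / 1.9 × 10^-9 = 7.0 × 10^19 m/s²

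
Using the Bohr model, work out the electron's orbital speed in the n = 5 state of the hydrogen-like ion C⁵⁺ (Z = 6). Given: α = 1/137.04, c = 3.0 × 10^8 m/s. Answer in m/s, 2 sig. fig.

2.6 × 10^6 m/s

v_n = Zαc/n = 6 × 0.0073 × 3.0 × 10^8 / 5
    = 2.6 × 10^6 m/s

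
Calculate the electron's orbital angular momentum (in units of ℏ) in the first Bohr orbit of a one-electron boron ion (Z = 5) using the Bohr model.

L_n = nℏ, so L/ℏ = n = 1.

1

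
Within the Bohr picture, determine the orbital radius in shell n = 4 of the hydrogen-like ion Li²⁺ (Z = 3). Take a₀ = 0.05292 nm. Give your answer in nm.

0.2822 nm

r_n = n²a₀/Z = 4² × 0.05292 / 3
    = 16 × 0.05292 / 3 = 0.2822 nm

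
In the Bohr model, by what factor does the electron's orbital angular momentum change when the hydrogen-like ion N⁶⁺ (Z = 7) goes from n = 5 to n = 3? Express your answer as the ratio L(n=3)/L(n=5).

3/5

L = nℏ depends only on n, so L ∝ n.
L(n=3)/L(n=5) = (3/5)^1 = 3/5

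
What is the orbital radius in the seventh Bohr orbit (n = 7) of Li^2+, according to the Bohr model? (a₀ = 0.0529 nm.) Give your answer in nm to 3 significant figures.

0.864 nm

r_n = n²a₀/Z = 7² × 0.0529 / 3
    = 49 × 0.0529 / 3 = 0.864 nm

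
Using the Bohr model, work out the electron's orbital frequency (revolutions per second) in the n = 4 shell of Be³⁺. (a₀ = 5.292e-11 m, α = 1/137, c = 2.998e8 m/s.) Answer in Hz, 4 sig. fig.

r = n²a₀/Z = 2.117e-10 m, v = Zαc/n = 2.188e6 m/s
f = v/(2πr) = 1.645e15 Hz

1.645e15 Hz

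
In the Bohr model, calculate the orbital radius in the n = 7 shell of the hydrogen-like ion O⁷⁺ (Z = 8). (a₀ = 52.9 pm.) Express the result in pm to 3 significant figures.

324 pm

r_n = n²a₀/Z = 7² × 52.9 / 8
    = 49 × 52.9 / 8 = 324 pm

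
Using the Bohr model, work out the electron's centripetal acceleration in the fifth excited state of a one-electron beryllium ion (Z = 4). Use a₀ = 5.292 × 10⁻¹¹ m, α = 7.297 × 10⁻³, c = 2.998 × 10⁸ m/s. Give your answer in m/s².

4.466 × 10²¹ m/s²

r = n²a₀/Z = 4.763 × 10⁻¹⁰ m, v = Zαc/n = 1.458 × 10⁶ m/s
a = v²/r = (1.458 × 10⁶)² / 4.763 × 10⁻¹⁰ = 4.466 × 10²¹ m/s²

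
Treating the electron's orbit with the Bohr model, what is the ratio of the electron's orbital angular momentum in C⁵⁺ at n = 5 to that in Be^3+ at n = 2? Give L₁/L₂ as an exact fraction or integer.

5/2

L = nℏ is independent of Z.
L₁/L₂ = n₁/n₂ = 5/2 = 5/2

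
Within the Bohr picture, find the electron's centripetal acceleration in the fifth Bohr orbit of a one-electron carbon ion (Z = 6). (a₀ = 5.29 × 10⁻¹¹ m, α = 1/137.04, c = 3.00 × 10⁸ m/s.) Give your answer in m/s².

r = n²a₀/Z = 2.20 × 10⁻¹⁰ m, v = Zαc/n = 2.63 × 10⁶ m/s
a = v²/r = (2.63 × 10⁶)² / 2.20 × 10⁻¹⁰ = 3.13 × 10²² m/s²

3.13 × 10²² m/s²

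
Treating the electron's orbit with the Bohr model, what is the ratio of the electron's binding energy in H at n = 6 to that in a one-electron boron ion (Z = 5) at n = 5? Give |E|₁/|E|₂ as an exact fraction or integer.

|E| ∝ Z^2 · n^-2
|E|₁/|E|₂ = (1/5)^2 · (6/5)^-2 = 1/36

1/36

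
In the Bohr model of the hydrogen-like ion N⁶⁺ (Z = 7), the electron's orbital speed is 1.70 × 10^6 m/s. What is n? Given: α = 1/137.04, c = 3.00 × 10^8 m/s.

9

v_n = Zαc/n ⇒ n = Zαc/v = 7 × 0.00730 × 3.00 × 10^8 / 1.70 × 10^6 ≈ 9.01
n = 9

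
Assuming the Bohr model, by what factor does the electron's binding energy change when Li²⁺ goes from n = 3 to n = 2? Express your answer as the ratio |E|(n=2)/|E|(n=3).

|E| ∝ Z^2 · n^-2; with Z fixed, |E| ∝ n^-2.
|E|(n=2)/|E|(n=3) = (2/3)^-2 = 9/4

9/4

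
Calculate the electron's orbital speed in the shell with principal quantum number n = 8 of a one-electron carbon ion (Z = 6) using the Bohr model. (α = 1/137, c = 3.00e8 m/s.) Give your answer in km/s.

v_n = Zαc/n = 6 × 0.00730 × 3.00e8 / 8
    = 1640 km/s

1640 km/s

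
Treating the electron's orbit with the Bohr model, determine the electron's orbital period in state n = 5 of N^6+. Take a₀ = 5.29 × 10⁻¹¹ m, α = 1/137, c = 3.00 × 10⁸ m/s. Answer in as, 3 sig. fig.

387 as

r = n²a₀/Z = 5²·5.29 × 10⁻¹¹/7 = 1.89 × 10⁻¹⁰ m
v = Zαc/n = 7·0.00730·3.00 × 10⁸/5 = 3.07 × 10⁶ m/s
T = 2πr/v = 3.87 × 10⁻¹⁶ s = 387 as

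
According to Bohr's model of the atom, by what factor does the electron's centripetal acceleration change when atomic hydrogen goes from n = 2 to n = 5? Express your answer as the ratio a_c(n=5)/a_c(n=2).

a_c ∝ Z^3 · n^-4; with Z fixed, a_c ∝ n^-4.
a_c(n=5)/a_c(n=2) = (5/2)^-4 = 16/625

16/625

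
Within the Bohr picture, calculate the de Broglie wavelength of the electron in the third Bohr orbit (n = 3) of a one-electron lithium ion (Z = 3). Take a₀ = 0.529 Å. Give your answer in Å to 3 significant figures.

3.32 Å

The Bohr quantisation condition is nλ = 2πr_n.
r_n = n²a₀/Z = 1.59 Å
λ = 2πr_n/n = 2π·1.59/3 = 3.32 Å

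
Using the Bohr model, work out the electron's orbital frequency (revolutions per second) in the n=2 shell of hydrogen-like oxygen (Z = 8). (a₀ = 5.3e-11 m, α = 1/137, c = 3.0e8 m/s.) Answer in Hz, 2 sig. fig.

5.3e16 Hz

r = n²a₀/Z = 2.6e-11 m, v = Zαc/n = 8.8e6 m/s
f = v/(2πr) = 5.3e16 Hz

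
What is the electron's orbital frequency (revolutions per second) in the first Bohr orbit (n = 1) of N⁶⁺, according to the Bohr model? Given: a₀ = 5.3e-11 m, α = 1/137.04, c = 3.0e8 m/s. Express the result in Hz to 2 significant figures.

3.2e17 Hz

r = n²a₀/Z = 7.6e-12 m, v = Zαc/n = 1.5e7 m/s
f = v/(2πr) = 3.2e17 Hz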